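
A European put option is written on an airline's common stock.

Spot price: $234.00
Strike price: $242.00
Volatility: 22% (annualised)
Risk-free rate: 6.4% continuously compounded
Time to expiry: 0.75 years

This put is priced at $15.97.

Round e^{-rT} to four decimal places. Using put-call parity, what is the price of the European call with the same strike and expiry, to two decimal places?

$19.32

exp(−rT) = exp(−0.064·0.75) = 0.9531
Put-call parity: C − P = S − K·e^(−rT) = 234 − 242·0.9531 = 234 − 230.6502 = 3.3498
C = P + (C − P) = 15.97 + (3.3498) = 19.3198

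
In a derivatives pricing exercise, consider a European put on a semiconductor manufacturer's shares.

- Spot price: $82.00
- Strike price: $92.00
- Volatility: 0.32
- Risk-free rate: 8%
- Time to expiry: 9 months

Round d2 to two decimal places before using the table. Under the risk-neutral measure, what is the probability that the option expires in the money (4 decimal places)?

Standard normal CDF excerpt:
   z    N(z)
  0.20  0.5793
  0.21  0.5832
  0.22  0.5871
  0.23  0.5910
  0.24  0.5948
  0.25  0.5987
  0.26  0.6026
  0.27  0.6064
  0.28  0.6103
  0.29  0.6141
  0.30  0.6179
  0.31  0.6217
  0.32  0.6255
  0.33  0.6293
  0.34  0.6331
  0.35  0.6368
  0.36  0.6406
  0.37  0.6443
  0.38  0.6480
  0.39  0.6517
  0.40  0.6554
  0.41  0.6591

σ√T = 0.32·√0.75 = 0.2771
d₁ = [ln(82/92) + (0.08 + 0.32²/2)·0.75] / 0.2771 = [-0.1151 + 0.0984] / 0.2771 = -0.0602 ⇒ -0.06
d₂ = d₁ − σ√T = -0.0602 − 0.2771 = -0.3373 ⇒ -0.34
Risk-neutral Pr[S_T < K] = N(−d₂) = N(0.34) = 0.6331

0.6331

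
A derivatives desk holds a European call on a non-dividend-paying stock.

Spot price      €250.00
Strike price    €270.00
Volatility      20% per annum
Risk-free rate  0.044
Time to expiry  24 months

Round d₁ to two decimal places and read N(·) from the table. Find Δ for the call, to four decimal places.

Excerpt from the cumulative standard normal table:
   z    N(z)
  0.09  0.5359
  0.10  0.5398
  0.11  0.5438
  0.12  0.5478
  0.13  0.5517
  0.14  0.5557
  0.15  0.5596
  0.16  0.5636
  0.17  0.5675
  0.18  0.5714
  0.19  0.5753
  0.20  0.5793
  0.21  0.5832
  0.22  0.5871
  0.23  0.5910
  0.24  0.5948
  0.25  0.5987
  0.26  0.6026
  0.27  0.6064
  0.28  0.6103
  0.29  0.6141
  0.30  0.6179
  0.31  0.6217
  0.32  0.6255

T = 2;  σ√T = 0.2828
d₁ = [ln(250/270) + (0.044 + 0.2²/2)·2] / 0.2828 = [-0.0770 + 0.1280] / 0.2828 = 0.1804 which rounds to 0.18
N(d₁) = N(0.18) = 0.5714
Δ_call = N(d₁) = 0.5714

0.5714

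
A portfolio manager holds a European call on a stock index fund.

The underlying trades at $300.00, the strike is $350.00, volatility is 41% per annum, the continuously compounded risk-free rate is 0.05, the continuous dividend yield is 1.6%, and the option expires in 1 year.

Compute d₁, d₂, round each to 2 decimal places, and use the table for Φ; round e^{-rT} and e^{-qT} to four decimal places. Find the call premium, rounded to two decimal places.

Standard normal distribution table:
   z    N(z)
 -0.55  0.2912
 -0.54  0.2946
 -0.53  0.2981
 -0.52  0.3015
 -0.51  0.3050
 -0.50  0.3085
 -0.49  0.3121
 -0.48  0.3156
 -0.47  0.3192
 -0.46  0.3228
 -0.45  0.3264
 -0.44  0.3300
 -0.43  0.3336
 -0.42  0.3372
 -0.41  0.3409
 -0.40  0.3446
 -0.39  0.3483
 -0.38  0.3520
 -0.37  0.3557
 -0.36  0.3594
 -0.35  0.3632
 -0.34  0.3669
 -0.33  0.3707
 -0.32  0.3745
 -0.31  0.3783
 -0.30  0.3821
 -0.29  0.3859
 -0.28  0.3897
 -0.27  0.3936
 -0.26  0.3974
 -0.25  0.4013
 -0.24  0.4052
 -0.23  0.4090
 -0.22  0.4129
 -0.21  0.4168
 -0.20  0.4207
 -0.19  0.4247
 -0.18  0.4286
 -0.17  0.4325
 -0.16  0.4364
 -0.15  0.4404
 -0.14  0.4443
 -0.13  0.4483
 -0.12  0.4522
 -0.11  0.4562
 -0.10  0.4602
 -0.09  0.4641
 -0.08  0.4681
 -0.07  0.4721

$34.31

T = 1;  σ√T = 0.4100
d₁ = [ln(300/350) + (0.05 − 0.016 + ½·0.41²)·1] / (σ√T) = (-0.1542 + 0.1180) / 0.4100 = -0.0881 ≈ -0.09
d₂ = -0.0881 − 0.4100 = -0.4981 ≈ -0.50
e^(−qT) = e^(−0.016·1) = 0.9841;  e^(−rT) = e^(−0.05·1) = 0.9512
N(d₁) = N(-0.09) = 0.4641;  N(d₂) = N(-0.50) = 0.3085
C = 300·0.9841·0.4641 − 350·0.9512·0.3085 = 137.0162 − 102.7058 = 34.3104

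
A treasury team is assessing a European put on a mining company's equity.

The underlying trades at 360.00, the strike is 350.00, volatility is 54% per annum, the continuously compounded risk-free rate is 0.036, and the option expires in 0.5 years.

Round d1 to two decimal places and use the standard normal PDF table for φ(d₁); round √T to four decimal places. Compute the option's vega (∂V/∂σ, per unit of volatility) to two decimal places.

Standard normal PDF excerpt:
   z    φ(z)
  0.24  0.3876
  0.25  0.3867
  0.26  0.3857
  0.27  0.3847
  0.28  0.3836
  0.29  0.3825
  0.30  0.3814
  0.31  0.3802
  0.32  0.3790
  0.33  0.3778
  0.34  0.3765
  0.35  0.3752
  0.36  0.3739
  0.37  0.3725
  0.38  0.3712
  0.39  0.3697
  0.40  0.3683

96.78

T = 0.5;  σ√T = 0.3818
d₁ = [ln(360/350) + (0.036 + 0.54²/2)·0.5] / 0.3818 = [0.0282 + 0.0909] / 0.3818 = 0.3118 ⇒ 0.31
√T = √0.5 = 0.7071
φ(d₁) = φ(0.31) = 0.3802
vega = S·φ(d₁)·√T = 360·0.3802·0.7071 = 96.7822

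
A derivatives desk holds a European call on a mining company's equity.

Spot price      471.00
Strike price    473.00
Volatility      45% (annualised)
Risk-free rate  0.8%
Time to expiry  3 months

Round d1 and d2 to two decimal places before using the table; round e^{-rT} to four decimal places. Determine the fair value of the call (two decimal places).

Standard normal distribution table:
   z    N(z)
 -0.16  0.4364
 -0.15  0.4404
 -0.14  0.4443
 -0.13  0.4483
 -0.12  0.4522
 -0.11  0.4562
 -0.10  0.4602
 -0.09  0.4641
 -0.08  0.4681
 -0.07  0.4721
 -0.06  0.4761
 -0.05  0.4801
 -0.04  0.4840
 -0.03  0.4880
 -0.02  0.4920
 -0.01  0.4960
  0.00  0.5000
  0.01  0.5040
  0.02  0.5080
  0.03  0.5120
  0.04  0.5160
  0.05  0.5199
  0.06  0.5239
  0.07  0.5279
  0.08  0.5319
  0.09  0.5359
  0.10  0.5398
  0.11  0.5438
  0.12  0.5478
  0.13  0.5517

40.78

σ√T = 0.45 × 0.5000 = 0.2250
d₁ = [ln(471/473) + (0.008 + ½·0.45²)·0.25] / (σ√T) = (-0.0042 + 0.0273) / 0.2250 = 0.1026 which rounds to 0.10
d₂ = 0.1026 − 0.2250 = -0.1224 which rounds to -0.12
e^(−rT) = e^(−0.008·0.25) = 0.9980
N(d₁) = N(0.10) = 0.5398;  N(d₂) = N(-0.12) = 0.4522
C = 471·0.5398 − 473·0.9980·0.4522 = 254.2458 − 213.4628 = 40.7830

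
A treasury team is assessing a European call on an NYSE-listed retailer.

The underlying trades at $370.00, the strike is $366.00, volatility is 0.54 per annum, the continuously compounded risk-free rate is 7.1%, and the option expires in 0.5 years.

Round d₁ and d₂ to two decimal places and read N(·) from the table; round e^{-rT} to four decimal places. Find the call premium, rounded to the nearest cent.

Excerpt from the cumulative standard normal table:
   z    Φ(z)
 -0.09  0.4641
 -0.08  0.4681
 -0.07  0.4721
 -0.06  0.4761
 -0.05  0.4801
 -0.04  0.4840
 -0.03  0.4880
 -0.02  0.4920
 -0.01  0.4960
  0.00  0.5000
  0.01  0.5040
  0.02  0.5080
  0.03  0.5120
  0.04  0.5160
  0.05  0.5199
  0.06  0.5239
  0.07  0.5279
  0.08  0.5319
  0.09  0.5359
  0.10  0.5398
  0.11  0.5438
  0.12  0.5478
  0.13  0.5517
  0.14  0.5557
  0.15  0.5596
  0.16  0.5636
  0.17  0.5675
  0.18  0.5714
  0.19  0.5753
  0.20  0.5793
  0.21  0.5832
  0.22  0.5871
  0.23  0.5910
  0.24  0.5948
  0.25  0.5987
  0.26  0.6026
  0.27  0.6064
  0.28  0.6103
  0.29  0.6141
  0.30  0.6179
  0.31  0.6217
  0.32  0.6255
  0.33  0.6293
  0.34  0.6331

σ√T = 0.54 × 0.7071 = 0.3818
ln(S/K) + (r + σ²/2)T = ln(370/366) + (0.071 + 0.54²/2)·0.5 = 0.0109 + 0.1084 = 0.1193
d₁ = 0.1193 / 0.3818 = 0.3124 ≈ 0.31
d₂ = d₁ − σ√T = 0.3124 − 0.3818 = -0.0695 ≈ -0.07
exp(−rT) = exp(−0.071·0.5) = 0.9651
C = 370·N(0.31) − 366·0.9651·N(-0.07) = 370·0.6217 − 366·0.9651·0.4721 = 230.0290 − 166.7583 = 63.2707

$63.27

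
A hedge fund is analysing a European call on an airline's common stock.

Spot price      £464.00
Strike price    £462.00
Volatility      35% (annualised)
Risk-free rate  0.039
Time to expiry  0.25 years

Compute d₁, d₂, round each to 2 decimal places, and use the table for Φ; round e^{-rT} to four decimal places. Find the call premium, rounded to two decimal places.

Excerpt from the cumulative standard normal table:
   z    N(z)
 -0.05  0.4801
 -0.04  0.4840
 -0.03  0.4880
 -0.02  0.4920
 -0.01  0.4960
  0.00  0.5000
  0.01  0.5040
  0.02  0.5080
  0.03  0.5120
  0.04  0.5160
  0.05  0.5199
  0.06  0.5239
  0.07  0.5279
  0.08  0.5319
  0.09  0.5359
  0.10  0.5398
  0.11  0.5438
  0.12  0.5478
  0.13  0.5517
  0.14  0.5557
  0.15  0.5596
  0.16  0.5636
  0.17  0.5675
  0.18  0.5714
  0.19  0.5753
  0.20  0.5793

£36.39

σ√T = 0.35 × 0.5000 = 0.1750
d₁ = [ln(464/462) + (0.039 + ½·0.35²)·0.25] / (σ√T) = (0.0043 + 0.0251) / 0.1750 = 0.1679 ≈ 0.17
d₂ = 0.1679 − 0.1750 = -0.0071 ≈ -0.01
e^(−rT) = e^(−0.039·0.25) = 0.9903
C = 464·N(0.17) − 462·0.9903·N(-0.01) = 464·0.5675 − 462·0.9903·0.4960 = 263.3200 − 226.9292 = 36.3908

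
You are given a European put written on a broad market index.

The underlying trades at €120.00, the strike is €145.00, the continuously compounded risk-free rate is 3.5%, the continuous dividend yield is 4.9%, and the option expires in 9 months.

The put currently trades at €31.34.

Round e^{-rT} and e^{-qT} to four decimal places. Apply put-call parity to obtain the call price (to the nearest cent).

€5.76

e^(−qT) = e^(−0.049·0.75) = 0.9639;  e^(−rT) = e^(−0.035·0.75) = 0.9741
Put-call parity: C − P = S·e^(−qT) − K·e^(−rT) = 120·0.9639 − 145·0.9741 = 115.6680 − 141.2445 = -25.5765
C = P + (C − P) = 31.34 + (-25.5765) = 5.7635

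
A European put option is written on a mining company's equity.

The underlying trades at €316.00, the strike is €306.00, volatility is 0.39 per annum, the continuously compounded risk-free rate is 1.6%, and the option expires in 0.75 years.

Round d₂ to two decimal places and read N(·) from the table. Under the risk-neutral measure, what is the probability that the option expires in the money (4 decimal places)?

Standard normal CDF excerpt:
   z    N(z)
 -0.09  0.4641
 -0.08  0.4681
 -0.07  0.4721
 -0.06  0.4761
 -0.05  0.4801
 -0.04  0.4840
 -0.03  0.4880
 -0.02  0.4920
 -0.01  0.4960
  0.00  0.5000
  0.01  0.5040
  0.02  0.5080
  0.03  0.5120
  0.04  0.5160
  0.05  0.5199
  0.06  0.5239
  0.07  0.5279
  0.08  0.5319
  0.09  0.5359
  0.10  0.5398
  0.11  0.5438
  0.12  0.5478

0.5160

σ√T = 0.39 × 0.8660 = 0.3377
d₁ = [ln(316/306) + (0.016 + 0.39²/2)·0.75] / 0.3377 = [0.0322 + 0.0690] / 0.3377 = 0.2996 → 0.30
d₂ = d₁ − σ√T = 0.2996 − 0.3377 = -0.0381 → -0.04
Risk-neutral Pr[S_T < K] = N(−d₂) = N(0.04) = 0.5160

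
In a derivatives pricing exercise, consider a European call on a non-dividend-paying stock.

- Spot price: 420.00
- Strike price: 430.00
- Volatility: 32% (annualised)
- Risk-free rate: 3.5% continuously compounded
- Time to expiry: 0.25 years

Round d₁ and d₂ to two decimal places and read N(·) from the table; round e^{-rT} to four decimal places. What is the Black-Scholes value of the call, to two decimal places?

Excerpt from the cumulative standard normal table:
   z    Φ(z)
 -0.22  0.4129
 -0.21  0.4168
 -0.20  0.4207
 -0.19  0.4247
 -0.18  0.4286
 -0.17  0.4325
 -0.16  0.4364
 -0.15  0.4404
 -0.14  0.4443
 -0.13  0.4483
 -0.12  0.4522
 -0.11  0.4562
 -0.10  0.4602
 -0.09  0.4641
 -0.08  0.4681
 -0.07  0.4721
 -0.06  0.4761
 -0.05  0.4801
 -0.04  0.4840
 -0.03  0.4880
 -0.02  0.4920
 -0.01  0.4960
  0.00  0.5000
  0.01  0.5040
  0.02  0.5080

23.96

σ√T = 0.32·√0.25 = 0.1600
d₁ = [ln(420/430) + (0.035 + ½·0.32²)·0.25] / (σ√T) = (-0.0235 + 0.0215) / 0.1600 = -0.0124 which rounds to -0.01
d₂ = -0.0124 − 0.1600 = -0.1724 which rounds to -0.17
exp(−rT) = exp(−0.035·0.25) = 0.9913
C = 420·N(-0.01) − 430·0.9913·N(-0.17) = 420·0.4960 − 430·0.9913·0.4325 = 208.3200 − 184.3570 = 23.9630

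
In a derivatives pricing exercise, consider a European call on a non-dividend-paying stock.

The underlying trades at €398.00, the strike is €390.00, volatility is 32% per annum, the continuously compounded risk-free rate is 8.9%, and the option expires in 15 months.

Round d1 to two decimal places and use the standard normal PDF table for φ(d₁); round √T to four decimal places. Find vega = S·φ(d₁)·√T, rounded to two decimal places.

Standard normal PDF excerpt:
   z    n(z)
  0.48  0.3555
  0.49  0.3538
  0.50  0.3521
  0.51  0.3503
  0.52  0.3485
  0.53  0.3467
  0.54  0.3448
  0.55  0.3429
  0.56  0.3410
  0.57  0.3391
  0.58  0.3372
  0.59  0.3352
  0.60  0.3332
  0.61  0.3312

T = 1.25;  σ√T = 0.3578
d₁ = [ln(398/390) + (0.089 + 0.32²/2)·1.25] / 0.3578 = [0.0203 + 0.1752] / 0.3578 = 0.5466 which rounds to 0.55
√T = √1.25 = 1.1180
φ(d₁) = φ(0.55) = 0.3429
vega = S·φ(d₁)·√T = 398·0.3429·1.1180 = 152.5782

152.58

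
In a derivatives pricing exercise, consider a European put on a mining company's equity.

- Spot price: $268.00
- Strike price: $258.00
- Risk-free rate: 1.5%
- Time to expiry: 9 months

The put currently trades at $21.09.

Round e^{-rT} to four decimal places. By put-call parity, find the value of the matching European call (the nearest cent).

$33.98

exp(−rT) = exp(−0.015·0.75) = 0.9888
Put-call parity: C − P = S − K·e^(−rT) = 268 − 258·0.9888 = 268 − 255.1104 = 12.8896
C = P + (C − P) = 21.09 + (12.8896) = 33.9796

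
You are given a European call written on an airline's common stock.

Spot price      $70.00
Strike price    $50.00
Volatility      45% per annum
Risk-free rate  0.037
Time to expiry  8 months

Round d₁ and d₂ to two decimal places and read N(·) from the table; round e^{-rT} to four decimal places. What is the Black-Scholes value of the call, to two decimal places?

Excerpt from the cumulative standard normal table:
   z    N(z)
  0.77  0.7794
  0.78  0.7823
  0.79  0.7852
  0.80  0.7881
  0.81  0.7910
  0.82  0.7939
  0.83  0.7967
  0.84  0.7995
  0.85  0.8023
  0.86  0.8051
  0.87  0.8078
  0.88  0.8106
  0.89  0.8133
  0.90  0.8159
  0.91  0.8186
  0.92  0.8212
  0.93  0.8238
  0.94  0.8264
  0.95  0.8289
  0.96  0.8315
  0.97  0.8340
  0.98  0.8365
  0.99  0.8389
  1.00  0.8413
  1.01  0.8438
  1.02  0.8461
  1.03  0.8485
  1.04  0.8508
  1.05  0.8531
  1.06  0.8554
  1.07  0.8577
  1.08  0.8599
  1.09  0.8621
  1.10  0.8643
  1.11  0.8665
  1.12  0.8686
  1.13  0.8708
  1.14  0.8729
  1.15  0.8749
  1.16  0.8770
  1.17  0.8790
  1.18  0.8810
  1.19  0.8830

$23.09

T = 0.6667;  σ√T = 0.3674
ln(S/K) + (r + σ²/2)T = ln(70/50) + (0.037 + 0.45²/2)·0.6667 = 0.3365 + 0.0922 = 0.4286
d₁ = 0.4286 / 0.3674 = 1.1666 ⇒ 1.17
d₂ = d₁ − σ√T = 1.1666 − 0.3674 = 0.7992 ⇒ 0.80
exp(−rT) = exp(−0.037·0.6667) = 0.9756
N(d₁) = N(1.17) = 0.8790;  N(d₂) = N(0.80) = 0.7881
C = 70·0.8790 − 50·0.9756·0.7881 = 61.5300 − 38.4435 = 23.0865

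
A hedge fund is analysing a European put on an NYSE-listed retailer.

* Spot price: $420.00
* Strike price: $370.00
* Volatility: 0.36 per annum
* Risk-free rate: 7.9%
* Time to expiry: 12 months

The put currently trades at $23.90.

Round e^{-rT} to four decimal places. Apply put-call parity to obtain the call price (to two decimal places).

$102.02

e^(−rT) = e^(−0.079·1) = 0.9240
Put-call parity: C − P = S − K·e^(−rT) = 420 − 370·0.9240 = 420 − 341.8800 = 78.1200
C = P + (C − P) = 23.90 + (78.1200) = 102.0200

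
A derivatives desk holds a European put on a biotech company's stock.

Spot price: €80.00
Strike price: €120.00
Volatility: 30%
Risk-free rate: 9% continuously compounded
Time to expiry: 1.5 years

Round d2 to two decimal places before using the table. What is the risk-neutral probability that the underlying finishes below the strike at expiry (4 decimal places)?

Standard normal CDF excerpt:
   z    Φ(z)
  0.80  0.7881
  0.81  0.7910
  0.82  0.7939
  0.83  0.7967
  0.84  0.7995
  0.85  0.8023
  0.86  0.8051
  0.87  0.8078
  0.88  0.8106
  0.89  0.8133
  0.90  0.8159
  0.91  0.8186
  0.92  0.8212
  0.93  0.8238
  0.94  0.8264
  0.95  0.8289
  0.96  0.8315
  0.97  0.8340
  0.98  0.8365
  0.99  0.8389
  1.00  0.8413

0.8212

σ√T = 0.3·√1.5 = 0.3674
ln(S/K) + (r + σ²/2)T = ln(80/120) + (0.09 + 0.3²/2)·1.5 = -0.4055 + 0.2025 = -0.2030
d₁ = -0.2030 / 0.3674 = -0.5524 → -0.55
d₂ = d₁ − σ√T = -0.5524 − 0.3674 = -0.9198 → -0.92
Pr(exercise) under Q = N(−d₂) = N(0.92) = 0.8212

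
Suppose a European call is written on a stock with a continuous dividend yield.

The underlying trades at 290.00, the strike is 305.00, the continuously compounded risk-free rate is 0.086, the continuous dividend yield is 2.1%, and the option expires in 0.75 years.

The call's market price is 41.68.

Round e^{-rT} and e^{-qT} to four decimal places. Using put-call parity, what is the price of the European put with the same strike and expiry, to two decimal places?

42.14

exp(−qT) = exp(−0.021·0.75) = 0.9844;  exp(−rT) = exp(−0.086·0.75) = 0.9375
Put-call parity: C − P = S·e^(−qT) − K·e^(−rT) = 290·0.9844 − 305·0.9375 = 285.4760 − 285.9375 = -0.4615
P = C − (C − P) = 41.68 − (-0.4615) = 42.1415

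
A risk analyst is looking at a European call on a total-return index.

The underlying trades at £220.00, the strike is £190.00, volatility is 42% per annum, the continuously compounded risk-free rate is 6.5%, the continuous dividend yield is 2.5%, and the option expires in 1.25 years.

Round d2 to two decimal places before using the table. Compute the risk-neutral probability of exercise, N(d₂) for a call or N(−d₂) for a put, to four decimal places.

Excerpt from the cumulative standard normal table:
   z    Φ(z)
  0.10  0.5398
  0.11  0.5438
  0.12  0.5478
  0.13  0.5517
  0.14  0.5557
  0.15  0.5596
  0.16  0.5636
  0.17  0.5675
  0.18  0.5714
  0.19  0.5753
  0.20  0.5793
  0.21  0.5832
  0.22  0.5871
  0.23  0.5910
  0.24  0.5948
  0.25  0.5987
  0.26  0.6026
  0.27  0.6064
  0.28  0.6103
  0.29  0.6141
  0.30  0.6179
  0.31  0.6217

σ√T = 0.42·√1.25 = 0.4696
d₁ = [ln(220/190) + (0.065 − 0.025 + 0.42²/2)·1.25] / 0.4696 = [0.1466 + 0.1602] / 0.4696 = 0.6535 ≈ 0.65
d₂ = d₁ − σ√T = 0.6535 − 0.4696 = 0.1839 ≈ 0.18
Risk-neutral Pr[S_T > K] = N(d₂) = N(0.18) = 0.5714

0.5714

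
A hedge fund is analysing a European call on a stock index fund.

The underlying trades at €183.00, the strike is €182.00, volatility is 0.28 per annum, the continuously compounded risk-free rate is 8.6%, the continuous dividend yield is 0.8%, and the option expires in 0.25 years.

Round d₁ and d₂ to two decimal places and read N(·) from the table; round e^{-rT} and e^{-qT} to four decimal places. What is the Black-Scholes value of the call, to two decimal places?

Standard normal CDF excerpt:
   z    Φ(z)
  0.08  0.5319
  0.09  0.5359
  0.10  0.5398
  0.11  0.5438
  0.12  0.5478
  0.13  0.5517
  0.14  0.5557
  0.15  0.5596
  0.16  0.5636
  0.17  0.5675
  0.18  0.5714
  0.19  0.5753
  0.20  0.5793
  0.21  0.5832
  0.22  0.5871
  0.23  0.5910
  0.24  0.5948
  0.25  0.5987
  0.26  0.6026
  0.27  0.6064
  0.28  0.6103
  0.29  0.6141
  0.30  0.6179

T = 0.25;  σ√T = 0.1400
d₁ = [ln(183/182) + (0.086 − 0.008 + ½·0.28²)·0.25] / (σ√T) = (0.0055 + 0.0293) / 0.1400 = 0.2484 → 0.25
d₂ = 0.2484 − 0.1400 = 0.1084 → 0.11
e^(−qT) = e^(−0.008·0.25) = 0.9980;  e^(−rT) = e^(−0.086·0.25) = 0.9787
C = 183·0.9980·N(0.25) − 182·0.9787·N(0.11) = 183·0.9980·0.5987 − 182·0.9787·0.5438 = 109.3430 − 96.8635 = 12.4795

€12.48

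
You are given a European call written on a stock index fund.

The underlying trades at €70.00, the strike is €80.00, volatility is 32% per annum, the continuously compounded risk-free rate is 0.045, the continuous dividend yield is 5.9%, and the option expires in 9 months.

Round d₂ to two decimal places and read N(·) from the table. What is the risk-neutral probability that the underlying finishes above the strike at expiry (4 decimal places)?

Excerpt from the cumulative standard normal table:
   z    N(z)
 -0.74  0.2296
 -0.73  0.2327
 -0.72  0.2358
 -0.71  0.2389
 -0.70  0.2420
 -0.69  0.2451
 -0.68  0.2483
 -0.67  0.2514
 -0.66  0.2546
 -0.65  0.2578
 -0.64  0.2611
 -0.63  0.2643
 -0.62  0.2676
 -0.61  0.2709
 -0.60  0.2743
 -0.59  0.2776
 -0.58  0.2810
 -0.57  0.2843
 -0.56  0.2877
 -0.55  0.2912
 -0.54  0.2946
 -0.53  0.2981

0.2546

σ√T = 0.32 × 0.8660 = 0.2771
d₁ = [ln(70/80) + (0.045 − 0.059 + 0.32²/2)·0.75] / 0.2771 = [-0.1335 + 0.0279] / 0.2771 = -0.3812 → -0.38
d₂ = d₁ − σ√T = -0.3812 − 0.2771 = -0.6583 → -0.66
Pr(exercise) under Q = N(d₂) = 0.2546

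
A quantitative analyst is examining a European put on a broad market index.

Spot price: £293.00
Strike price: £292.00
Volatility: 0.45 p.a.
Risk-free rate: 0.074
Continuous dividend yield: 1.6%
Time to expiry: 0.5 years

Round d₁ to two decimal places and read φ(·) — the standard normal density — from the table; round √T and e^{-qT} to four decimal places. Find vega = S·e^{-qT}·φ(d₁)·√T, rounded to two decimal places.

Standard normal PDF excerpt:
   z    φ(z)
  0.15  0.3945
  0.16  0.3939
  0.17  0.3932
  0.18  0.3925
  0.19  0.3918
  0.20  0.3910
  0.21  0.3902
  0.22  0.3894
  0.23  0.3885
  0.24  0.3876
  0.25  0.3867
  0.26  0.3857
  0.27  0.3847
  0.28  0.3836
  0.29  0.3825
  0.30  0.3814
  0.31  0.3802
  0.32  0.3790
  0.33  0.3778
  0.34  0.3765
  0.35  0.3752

T = 0.5;  σ√T = 0.3182
d₁ = [ln(293/292) + (0.074 − 0.016 + 0.45²/2)·0.5] / 0.3182 = [0.0034 + 0.0796] / 0.3182 = 0.2610 which rounds to 0.26
√T = √0.5 = 0.7071
φ(d₁) = φ(0.26) = 0.3857
exp(−qT) = exp(−0.016·0.5) = 0.9920
vega = S·exp(−qT)·φ(d₁)·√T = 293·0.9920·0.3857·0.7071 = 79.2702

79.27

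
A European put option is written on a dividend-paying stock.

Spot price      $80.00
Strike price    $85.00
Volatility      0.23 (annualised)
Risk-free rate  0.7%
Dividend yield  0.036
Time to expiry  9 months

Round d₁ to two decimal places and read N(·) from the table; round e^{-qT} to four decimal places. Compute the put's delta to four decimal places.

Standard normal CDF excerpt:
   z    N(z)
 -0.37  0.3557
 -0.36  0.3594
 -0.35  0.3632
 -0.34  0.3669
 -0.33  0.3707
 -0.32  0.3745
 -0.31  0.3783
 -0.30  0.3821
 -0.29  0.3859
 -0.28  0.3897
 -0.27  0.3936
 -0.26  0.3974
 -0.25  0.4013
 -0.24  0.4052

-0.6052

σ√T = 0.23·√0.75 = 0.1992
d₁ = [ln(80/85) + (0.007 − 0.036 + ½·0.23²)·0.75] / (σ√T) = (-0.0606 − 0.0019) / 0.1992 = -0.3140 ≈ -0.31
N(d₁) = N(-0.31) = 0.3783
Δ_put = exp(−qT)·(N(d₁) − 1) = 0.9734·(0.3783 − 1) = -0.6052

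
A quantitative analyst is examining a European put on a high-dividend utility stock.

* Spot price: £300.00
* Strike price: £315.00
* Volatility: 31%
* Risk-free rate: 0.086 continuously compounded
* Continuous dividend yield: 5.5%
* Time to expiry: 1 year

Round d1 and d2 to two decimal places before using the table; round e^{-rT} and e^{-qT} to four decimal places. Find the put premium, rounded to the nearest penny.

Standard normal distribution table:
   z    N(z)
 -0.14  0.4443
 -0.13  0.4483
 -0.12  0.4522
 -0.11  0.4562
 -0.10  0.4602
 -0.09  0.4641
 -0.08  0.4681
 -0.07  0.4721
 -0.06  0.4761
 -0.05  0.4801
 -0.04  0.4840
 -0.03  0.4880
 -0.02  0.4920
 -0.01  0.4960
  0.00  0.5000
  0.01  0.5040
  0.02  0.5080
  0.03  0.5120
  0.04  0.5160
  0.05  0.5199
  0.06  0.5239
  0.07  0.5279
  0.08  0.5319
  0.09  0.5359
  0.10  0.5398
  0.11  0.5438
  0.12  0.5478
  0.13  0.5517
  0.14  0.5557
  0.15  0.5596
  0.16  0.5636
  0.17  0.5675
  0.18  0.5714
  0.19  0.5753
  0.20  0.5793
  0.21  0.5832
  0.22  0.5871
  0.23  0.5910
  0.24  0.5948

σ√T = 0.31·√1 = 0.3100
ln(S/K) + (r − q + σ²/2)T = ln(300/315) + (0.086 − 0.055 + 0.31²/2)·1 = -0.0488 + 0.0790 = 0.0303
d₁ = 0.0303 / 0.3100 = 0.0976 ≈ 0.10
d₂ = d₁ − σ√T = 0.0976 − 0.3100 = -0.2124 ≈ -0.21
exp(−qT) = exp(−0.055·1) = 0.9465;  exp(−rT) = exp(−0.086·1) = 0.9176
N(−d₂) = N(0.21) = 0.5832;  N(−d₁) = N(-0.10) = 0.4602
P = 315·0.9176·0.5832 − 300·0.9465·0.4602 = 168.5705 − 130.6738 = 37.8967

£37.90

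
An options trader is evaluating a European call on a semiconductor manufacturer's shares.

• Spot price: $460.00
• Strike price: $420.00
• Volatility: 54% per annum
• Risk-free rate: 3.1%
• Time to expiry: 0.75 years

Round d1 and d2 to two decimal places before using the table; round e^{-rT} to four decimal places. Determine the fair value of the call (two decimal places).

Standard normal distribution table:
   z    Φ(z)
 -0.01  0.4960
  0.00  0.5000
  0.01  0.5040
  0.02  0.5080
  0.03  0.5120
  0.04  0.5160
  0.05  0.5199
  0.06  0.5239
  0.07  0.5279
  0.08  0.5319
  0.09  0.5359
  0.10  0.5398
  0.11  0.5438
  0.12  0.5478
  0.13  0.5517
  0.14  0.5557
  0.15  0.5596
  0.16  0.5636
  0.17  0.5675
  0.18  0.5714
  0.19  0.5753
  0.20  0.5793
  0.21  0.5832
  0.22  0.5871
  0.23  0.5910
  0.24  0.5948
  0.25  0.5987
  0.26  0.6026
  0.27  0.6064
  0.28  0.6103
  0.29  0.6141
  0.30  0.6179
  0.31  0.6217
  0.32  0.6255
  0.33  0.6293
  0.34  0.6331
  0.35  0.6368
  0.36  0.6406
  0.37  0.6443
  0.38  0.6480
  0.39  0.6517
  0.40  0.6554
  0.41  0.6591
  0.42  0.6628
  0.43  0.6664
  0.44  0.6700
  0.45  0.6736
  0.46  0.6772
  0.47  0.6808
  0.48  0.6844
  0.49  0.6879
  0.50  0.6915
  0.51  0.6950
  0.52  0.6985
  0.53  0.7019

$108.01

σ√T = 0.54 × 0.8660 = 0.4677
d₁ = [ln(460/420) + (0.031 + 0.54²/2)·0.75] / 0.4677 = [0.0910 + 0.1326] / 0.4677 = 0.4781 which rounds to 0.48
d₂ = d₁ − σ√T = 0.4781 − 0.4677 = 0.0104 which rounds to 0.01
exp(−rT) = exp(−0.031·0.75) = 0.9770
N(d₁) = N(0.48) = 0.6844;  N(d₂) = N(0.01) = 0.5040
C = 460·0.6844 − 420·0.9770·0.5040 = 314.8240 − 206.8114 = 108.0126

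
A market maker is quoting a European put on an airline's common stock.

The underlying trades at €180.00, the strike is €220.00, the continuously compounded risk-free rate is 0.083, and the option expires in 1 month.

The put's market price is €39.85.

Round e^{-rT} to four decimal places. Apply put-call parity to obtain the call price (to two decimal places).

exp(−rT) = exp(−0.083·0.08333) = 0.9931
Put-call parity: C − P = S − K·e^(−rT) = 180 − 220·0.9931 = 180 − 218.4820 = -38.4820
C = P + (C − P) = 39.85 + (-38.4820) = 1.3680

€1.37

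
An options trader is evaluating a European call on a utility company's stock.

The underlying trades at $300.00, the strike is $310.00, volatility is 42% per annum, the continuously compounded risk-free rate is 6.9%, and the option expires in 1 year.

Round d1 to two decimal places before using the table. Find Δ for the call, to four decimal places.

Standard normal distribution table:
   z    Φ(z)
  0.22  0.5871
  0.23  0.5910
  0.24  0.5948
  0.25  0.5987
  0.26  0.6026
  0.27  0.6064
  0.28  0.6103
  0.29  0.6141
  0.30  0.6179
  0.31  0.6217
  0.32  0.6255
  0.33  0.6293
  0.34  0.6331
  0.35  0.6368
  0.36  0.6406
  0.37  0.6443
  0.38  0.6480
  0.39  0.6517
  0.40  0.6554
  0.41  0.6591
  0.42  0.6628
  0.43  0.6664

0.6179

T = 1;  σ√T = 0.4200
d₁ = [ln(300/310) + (0.069 + 0.42²/2)·1] / 0.4200 = [-0.0328 + 0.1572] / 0.4200 = 0.2962 ≈ 0.30
N(d₁) = N(0.30) = 0.6179
Δ_call = N(d₁) = 0.6179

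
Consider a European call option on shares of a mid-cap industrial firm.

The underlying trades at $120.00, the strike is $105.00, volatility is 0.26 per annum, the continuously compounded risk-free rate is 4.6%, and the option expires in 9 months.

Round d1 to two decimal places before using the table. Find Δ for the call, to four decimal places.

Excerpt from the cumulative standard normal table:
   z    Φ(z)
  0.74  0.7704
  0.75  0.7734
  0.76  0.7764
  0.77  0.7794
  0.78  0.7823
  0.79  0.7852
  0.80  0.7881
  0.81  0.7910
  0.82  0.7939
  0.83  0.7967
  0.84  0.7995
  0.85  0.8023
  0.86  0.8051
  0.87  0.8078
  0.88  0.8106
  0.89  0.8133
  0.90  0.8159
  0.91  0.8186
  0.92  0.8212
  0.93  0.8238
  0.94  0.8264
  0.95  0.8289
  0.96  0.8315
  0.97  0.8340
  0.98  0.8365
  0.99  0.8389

0.8051

σ√T = 0.26·√0.75 = 0.2252
d₁ = [ln(120/105) + (0.046 + 0.26²/2)·0.75] / 0.2252 = [0.1335 + 0.0599] / 0.2252 = 0.8588 ⇒ 0.86
N(d₁) = N(0.86) = 0.8051
Δ_call = N(d₁) = 0.8051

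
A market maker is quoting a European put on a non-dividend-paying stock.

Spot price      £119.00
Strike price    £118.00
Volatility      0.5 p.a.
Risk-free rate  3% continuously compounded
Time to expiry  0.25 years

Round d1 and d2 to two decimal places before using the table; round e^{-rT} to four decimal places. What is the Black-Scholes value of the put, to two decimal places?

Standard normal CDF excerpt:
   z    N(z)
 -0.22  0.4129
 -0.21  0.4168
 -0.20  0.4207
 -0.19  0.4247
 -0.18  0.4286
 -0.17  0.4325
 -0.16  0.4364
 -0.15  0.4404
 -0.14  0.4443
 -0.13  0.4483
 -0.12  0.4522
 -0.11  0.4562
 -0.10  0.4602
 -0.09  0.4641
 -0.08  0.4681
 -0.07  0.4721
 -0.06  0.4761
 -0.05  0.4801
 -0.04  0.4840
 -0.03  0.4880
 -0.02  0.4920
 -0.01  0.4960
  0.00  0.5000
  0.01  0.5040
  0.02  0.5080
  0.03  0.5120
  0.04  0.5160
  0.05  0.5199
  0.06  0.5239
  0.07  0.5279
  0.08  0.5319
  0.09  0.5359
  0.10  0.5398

σ√T = 0.5 × 0.5000 = 0.2500
d₁ = [ln(119/118) + (0.03 + 0.5²/2)·0.25] / 0.2500 = [0.0084 + 0.0387] / 0.2500 = 0.1888 → 0.19
d₂ = d₁ − σ√T = 0.1888 − 0.2500 = -0.0612 → -0.06
e^(−rT) = e^(−0.03·0.25) = 0.9925
N(−d₂) = N(0.06) = 0.5239;  N(−d₁) = N(-0.19) = 0.4247
P = 118·0.9925·0.5239 − 119·0.4247 = 61.3565 − 50.5393 = 10.8172

£10.82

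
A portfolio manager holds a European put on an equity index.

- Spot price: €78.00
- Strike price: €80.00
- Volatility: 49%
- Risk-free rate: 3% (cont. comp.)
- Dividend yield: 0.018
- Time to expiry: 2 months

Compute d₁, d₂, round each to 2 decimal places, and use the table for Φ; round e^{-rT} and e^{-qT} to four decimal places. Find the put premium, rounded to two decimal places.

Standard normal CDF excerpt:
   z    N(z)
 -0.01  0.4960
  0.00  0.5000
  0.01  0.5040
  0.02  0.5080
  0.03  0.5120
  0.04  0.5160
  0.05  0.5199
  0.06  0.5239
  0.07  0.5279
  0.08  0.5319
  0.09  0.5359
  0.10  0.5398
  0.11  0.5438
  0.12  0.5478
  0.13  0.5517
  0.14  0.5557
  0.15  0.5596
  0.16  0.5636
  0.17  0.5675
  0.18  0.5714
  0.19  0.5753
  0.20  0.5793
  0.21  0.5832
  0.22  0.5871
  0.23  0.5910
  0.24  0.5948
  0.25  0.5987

T = 0.1667;  σ√T = 0.2000
d₁ = [ln(78/80) + (0.03 − 0.018 + 0.49²/2)·0.1667] / 0.2000 = [-0.0253 + 0.0220] / 0.2000 = -0.0165 ≈ -0.02
d₂ = d₁ − σ√T = -0.0165 − 0.2000 = -0.2166 ≈ -0.22
exp(−qT) = exp(−0.018·0.1667) = 0.9970;  exp(−rT) = exp(−0.03·0.1667) = 0.9950
N(−d₂) = N(0.22) = 0.5871;  N(−d₁) = N(0.02) = 0.5080
P = 80·0.9950·0.5871 − 78·0.9970·0.5080 = 46.7332 − 39.5051 = 7.2280

€7.23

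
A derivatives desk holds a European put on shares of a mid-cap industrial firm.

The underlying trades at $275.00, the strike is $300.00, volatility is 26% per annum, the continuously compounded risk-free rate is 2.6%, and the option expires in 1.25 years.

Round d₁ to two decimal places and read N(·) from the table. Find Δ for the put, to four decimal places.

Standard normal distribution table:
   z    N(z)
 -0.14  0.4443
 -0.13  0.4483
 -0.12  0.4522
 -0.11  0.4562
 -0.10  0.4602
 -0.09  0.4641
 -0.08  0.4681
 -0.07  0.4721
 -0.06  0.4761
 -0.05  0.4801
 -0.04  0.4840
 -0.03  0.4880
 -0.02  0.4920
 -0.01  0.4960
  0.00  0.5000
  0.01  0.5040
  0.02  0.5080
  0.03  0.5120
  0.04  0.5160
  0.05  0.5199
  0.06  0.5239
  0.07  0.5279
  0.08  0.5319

-0.5160

T = 1.25;  σ√T = 0.2907
ln(S/K) + (r + σ²/2)T = ln(275/300) + (0.026 + 0.26²/2)·1.25 = -0.0870 + 0.0748 = -0.0123
d₁ = -0.0123 / 0.2907 = -0.0422 ⇒ -0.04
N(d₁) = N(-0.04) = 0.4840
Δ_put = N(d₁) − 1 = 0.4840 − 1 = -0.5160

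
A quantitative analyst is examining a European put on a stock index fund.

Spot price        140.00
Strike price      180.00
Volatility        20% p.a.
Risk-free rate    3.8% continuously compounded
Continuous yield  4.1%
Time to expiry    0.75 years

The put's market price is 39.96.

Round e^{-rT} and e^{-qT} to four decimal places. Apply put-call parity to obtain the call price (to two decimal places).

0.78

e^(−qT) = e^(−0.041·0.75) = 0.9697;  e^(−rT) = e^(−0.038·0.75) = 0.9719
Put-call parity: C − P = S·e^(−qT) − K·e^(−rT) = 140·0.9697 − 180·0.9719 = 135.7580 − 174.9420 = -39.1840
C = P + (C − P) = 39.96 + (-39.1840) = 0.7760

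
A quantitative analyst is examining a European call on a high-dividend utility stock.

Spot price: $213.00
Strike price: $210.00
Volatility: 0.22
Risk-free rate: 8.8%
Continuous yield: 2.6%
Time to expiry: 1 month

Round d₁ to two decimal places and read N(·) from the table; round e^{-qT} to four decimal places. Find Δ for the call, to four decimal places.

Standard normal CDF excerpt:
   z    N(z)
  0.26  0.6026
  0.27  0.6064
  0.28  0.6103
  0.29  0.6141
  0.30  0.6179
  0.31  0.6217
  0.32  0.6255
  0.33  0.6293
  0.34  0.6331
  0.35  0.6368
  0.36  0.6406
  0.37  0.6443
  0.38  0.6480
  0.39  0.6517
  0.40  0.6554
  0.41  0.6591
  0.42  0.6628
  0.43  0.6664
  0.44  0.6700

σ√T = 0.22 × 0.2887 = 0.0635
d₁ = [ln(213/210) + (0.088 − 0.026 + 0.22²/2)·0.08333] / 0.0635 = [0.0142 + 0.0072] / 0.0635 = 0.3365 which rounds to 0.34
N(d₁) = N(0.34) = 0.6331
Δ_call = exp(−qT)·N(d₁) = 0.9978·0.6331 = 0.6317

0.6317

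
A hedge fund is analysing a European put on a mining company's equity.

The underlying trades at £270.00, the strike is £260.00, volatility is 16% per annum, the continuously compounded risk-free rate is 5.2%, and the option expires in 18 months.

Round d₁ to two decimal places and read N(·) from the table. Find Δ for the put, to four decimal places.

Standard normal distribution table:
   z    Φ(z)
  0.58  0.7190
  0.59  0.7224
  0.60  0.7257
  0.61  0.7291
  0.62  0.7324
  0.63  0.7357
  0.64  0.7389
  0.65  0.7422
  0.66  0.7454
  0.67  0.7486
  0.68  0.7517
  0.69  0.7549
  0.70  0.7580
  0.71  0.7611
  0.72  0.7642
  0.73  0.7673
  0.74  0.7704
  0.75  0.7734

T = 1.5;  σ√T = 0.1960
d₁ = [ln(270/260) + (0.052 + ½·0.16²)·1.5] / (σ√T) = (0.0377 + 0.0972) / 0.1960 = 0.6886 → 0.69
N(d₁) = N(0.69) = 0.7549
Δ_put = N(d₁) − 1 = 0.7549 − 1 = -0.2451

-0.2451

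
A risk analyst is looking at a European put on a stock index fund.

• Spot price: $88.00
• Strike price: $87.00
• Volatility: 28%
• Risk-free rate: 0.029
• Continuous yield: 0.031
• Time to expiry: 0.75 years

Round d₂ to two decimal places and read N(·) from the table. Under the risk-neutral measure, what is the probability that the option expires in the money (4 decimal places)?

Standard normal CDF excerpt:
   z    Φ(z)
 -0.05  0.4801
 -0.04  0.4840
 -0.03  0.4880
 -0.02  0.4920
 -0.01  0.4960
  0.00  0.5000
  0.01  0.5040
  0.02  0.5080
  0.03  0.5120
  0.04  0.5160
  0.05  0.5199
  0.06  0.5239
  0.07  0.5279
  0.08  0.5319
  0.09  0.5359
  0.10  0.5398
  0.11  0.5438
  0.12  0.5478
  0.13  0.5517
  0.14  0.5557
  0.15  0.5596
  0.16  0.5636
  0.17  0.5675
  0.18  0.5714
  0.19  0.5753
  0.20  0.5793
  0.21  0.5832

T = 0.75;  σ√T = 0.2425
d₁ = [ln(88/87) + (0.029 − 0.031 + 0.28²/2)·0.75] / 0.2425 = [0.0114 + 0.0279] / 0.2425 = 0.1622 ⇒ 0.16
d₂ = d₁ − σ√T = 0.1622 − 0.2425 = -0.0803 ⇒ -0.08
Risk-neutral Pr[S_T < K] = N(−d₂) = N(0.08) = 0.5319

0.5319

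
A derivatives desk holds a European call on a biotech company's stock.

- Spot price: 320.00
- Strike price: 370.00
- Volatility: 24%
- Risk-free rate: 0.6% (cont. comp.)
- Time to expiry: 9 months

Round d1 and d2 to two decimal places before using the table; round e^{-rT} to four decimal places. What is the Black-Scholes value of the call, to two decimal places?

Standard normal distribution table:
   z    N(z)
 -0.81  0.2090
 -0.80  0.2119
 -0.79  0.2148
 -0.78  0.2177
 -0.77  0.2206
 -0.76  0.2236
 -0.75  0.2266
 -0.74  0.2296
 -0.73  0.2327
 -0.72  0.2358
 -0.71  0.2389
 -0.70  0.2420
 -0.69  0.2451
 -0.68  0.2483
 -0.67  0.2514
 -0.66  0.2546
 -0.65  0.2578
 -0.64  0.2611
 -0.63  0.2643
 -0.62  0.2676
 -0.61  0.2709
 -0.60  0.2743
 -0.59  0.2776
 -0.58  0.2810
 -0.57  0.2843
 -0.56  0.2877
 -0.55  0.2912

σ√T = 0.24 × 0.8660 = 0.2078
d₁ = [ln(320/370) + (0.006 + ½·0.24²)·0.75] / (σ√T) = (-0.1452 + 0.0261) / 0.2078 = -0.5729 ≈ -0.57
d₂ = -0.5729 − 0.2078 = -0.7808 ≈ -0.78
e^(−rT) = e^(−0.006·0.75) = 0.9955
N(d₁) = N(-0.57) = 0.2843;  N(d₂) = N(-0.78) = 0.2177
C = 320·0.2843 − 370·0.9955·0.2177 = 90.9760 − 80.1865 = 10.7895

10.79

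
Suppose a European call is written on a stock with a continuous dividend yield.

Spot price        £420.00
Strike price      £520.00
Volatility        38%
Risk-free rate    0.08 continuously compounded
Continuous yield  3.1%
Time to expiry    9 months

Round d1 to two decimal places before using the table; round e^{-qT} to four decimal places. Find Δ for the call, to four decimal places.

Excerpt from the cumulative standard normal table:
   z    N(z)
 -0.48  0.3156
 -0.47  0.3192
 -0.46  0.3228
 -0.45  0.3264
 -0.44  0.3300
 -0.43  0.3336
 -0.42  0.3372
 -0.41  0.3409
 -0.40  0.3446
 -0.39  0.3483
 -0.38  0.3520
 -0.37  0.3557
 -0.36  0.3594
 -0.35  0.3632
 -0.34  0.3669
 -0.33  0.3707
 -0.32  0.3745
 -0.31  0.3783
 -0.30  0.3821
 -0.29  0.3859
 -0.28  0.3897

σ√T = 0.38·√0.75 = 0.3291
d₁ = [ln(420/520) + (0.08 − 0.031 + 0.38²/2)·0.75] / 0.3291 = [-0.2136 + 0.0909] / 0.3291 = -0.3728 ≈ -0.37
N(d₁) = N(-0.37) = 0.3557
Δ_call = exp(−qT)·N(d₁) = 0.9770·0.3557 = 0.3475

0.3475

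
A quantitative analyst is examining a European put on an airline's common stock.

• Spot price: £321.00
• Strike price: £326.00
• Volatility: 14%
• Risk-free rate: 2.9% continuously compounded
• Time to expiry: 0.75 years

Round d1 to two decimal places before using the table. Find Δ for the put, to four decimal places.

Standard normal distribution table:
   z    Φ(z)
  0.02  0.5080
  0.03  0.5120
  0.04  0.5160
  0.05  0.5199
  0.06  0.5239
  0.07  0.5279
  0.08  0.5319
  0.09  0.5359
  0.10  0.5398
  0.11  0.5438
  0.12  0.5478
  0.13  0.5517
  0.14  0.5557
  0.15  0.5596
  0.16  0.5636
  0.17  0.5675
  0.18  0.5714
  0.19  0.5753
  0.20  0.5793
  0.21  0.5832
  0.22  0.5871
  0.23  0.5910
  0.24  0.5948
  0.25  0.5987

σ√T = 0.14 × 0.8660 = 0.1212
d₁ = [ln(321/326) + (0.029 + 0.14²/2)·0.75] / 0.1212 = [-0.0155 + 0.0291] / 0.1212 = 0.1125 → 0.11
N(d₁) = N(0.11) = 0.5438
Δ_put = N(d₁) − 1 = 0.5438 − 1 = -0.4562

-0.4562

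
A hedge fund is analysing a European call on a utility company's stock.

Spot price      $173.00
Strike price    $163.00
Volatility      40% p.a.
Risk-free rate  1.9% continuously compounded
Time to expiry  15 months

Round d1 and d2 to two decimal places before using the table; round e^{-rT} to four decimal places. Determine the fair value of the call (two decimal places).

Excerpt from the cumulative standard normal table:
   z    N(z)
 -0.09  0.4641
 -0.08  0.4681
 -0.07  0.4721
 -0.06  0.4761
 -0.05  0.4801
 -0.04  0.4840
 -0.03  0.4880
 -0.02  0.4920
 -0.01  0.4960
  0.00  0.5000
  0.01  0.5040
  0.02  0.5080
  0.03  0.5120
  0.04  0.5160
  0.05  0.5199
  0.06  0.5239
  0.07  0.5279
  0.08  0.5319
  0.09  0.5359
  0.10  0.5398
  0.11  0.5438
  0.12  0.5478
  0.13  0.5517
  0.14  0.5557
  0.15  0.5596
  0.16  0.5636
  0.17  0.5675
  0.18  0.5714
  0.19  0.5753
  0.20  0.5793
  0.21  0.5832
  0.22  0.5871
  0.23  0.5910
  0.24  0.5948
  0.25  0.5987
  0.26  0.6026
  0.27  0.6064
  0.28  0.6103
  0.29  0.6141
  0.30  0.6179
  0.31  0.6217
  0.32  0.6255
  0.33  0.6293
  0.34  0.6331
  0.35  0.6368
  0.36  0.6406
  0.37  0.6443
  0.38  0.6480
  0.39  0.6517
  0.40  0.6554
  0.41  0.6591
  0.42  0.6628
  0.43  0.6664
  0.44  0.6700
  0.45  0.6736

$36.99

σ√T = 0.4 × 1.1180 = 0.4472
d₁ = [ln(173/163) + (0.019 + 0.4²/2)·1.25] / 0.4472 = [0.0595 + 0.1238] / 0.4472 = 0.4099 → 0.41
d₂ = d₁ − σ√T = 0.4099 − 0.4472 = -0.0374 → -0.04
exp(−rT) = exp(−0.019·1.25) = 0.9765
N(d₁) = N(0.41) = 0.6591;  N(d₂) = N(-0.04) = 0.4840
C = 173·0.6591 − 163·0.9765·0.4840 = 114.0243 − 77.0380 = 36.9863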